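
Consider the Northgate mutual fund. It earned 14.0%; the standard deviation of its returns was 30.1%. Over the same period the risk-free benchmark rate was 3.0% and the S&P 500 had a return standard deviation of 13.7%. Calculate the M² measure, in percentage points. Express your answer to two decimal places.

Sharpe = (Rp − Rf) / σp = (14.0% − 3.0%) / 30.1% = 0.3654
M² = Rf + Sharpe × σm = 3.0% + 0.3654 × 13.7% = 8.0060%

8.01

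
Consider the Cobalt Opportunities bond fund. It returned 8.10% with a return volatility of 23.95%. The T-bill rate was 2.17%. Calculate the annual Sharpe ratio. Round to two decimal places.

Sharpe = (Rp − Rf) / σp = (8.10% − 2.17%) / 23.95% = 5.93% / 23.95% = 0.2476

0.25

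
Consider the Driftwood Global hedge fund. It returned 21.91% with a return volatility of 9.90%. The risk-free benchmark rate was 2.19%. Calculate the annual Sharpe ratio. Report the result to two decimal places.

1.99

Sharpe = (Rp − Rf) / σp = (21.91% − 2.19%) / 9.90% = 19.72% / 9.90% = 1.9919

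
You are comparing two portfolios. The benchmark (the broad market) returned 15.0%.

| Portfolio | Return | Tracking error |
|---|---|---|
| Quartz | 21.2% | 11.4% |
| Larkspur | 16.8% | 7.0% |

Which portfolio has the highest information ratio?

Quartz

Quartz: IR = (21.2% − 15.0%) / 11.4% = 0.544
Larkspur: IR = (16.8% − 15.0%) / 7.0% = 0.257
Highest: Quartz (0.544).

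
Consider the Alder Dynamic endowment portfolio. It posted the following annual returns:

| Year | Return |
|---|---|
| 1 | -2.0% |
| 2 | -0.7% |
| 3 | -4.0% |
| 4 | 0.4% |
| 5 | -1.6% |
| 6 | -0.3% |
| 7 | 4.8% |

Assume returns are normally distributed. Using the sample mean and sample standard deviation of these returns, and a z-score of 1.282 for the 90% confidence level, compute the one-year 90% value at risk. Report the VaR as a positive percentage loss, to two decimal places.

3.98

μ = (-2 − 0.7 − 4 + 0.4 − 1.6 − 0.3 + 4.8) / 7 = -3.40 / 7 = -0.4857%
Sample std dev = √[44.6886 / 6] = 2.7291%
VaR = −(μ − z·σ) = −(-0.4857 − 1.282 × 2.7291) = −(-3.9844) = 3.9844%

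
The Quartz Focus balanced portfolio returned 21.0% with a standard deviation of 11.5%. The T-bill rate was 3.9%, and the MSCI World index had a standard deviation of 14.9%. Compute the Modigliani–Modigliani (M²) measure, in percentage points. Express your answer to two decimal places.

Sharpe = (Rp − Rf) / σp = (21.0% − 3.9%) / 11.5% = 1.4870
M² = Rf + Sharpe × σm = 3.9% + 1.4870 × 14.9% = 26.0563%

26.06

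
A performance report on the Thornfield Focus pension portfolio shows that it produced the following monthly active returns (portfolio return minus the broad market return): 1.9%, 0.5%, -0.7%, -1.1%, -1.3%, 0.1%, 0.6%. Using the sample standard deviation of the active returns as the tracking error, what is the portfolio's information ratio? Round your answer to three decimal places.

r̄ = (1.9 + 0.5 − 0.7 − 1.1 − 1.3 + 0.1 + 0.6) / 7 = -0.00 / 7 = 0.0000%
Σ(r − r̄)² = 7.6200; sample σ = √(7.6200/6) = 1.1269%
IR = r̄ / tracking error = 0.0000 / 1.1269 = 0.0000

0.000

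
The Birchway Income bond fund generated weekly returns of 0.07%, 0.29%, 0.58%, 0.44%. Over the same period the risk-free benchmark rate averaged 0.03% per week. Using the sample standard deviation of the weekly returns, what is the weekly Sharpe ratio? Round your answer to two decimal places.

1.44

r̄ = (0.07 + 0.29 + 0.58 + 0.44) / 4 = 1.380 / 4 = 0.3450%
Sample σ = √[Σ(r − r̄)² / 3] = √[0.1429 / 3] = √0.0476 = 0.2182%
Sharpe = (r̄ − rf) / σ = (0.3450 − 0.03) / 0.2182 = 0.3150 / 0.2182 = 1.4436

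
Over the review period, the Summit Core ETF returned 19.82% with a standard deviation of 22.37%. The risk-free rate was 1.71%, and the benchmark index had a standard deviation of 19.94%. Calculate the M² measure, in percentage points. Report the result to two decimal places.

Sharpe = (Rp − Rf) / σp = (19.82% − 1.71%) / 22.37% = 0.8096
M² = Rf + Sharpe × σm = 1.71% + 0.8096 × 19.94% = 17.8534%

17.85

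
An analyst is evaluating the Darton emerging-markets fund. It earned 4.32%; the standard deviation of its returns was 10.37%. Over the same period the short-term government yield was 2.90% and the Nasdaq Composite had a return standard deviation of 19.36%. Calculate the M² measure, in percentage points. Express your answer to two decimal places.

5.55

Sharpe = (Rp − Rf) / σp = (4.32% − 2.90%) / 10.37% = 0.1369
M² = Rf + Sharpe × σm = 2.90% + 0.1369 × 19.36% = 5.5504%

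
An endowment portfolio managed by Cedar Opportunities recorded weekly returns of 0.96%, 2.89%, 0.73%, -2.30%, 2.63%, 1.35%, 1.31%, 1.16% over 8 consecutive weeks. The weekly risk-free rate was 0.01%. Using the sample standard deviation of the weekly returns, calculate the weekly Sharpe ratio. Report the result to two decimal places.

0.69

r̄ = (0.96 + 2.89 + 0.73 − 2.3 + 2.63 + 1.35 + 1.31 + 1.16) / 8 = 8.730 / 8 = 1.0913%
Sample σ = √[Σ(r − r̄)² / 7] = √[17.3711 / 7] = √2.4816 = 1.5753%
Sharpe = (r̄ − rf) / σ = (1.0913 − 0.01) / 1.5753 = 1.0813 / 1.5753 = 0.6864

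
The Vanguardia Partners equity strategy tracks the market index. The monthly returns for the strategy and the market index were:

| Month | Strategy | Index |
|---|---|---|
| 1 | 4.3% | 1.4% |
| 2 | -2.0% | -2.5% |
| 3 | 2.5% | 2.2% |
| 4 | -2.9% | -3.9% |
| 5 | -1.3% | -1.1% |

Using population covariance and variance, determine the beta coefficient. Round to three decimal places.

1.125

r̄p = 0.1200%,  r̄m = -0.7800%
Cov = Σ(rp − r̄p)(rm − r̄m) / 5 = 5.9456
Var(rm) = Σ(rm − r̄m)² / 5 = 5.2856
β = Cov / Var = 5.9456 / 5.2856 = 1.1249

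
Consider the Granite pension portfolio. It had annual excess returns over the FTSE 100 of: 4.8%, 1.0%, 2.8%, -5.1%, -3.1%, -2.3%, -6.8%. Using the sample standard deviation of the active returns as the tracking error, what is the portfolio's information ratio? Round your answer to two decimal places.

r̄ = (4.8 + 1 + 2.8 − 5.1 − 3.1 − 2.3 − 6.8) / 7 = -8.70 / 7 = -1.2429%
Sample σ = √[Σ(r − r̄)² / 6] = √[108.2171 / 6] = √18.0362 = 4.2469%
IR = r̄ / tracking error = -1.2429 / 4.2469 = -0.2927

-0.29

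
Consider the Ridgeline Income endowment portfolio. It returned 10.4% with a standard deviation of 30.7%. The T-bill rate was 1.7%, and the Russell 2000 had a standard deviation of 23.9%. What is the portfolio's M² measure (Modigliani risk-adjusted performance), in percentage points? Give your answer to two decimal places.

Sharpe = (Rp − Rf) / σp = (10.4% − 1.7%) / 30.7% = 0.2834
M² = Rf + Sharpe × σm = 1.7% + 0.2834 × 23.9% = 8.4733%

8.47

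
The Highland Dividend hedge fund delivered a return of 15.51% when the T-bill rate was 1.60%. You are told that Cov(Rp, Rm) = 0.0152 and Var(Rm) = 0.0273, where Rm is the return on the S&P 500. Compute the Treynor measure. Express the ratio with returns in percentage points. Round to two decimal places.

24.98

β = Cov / Var = 0.0152 / 0.0273 = 0.5568
Treynor = (Rp − Rf) / β = (15.51% − 1.60%) / 0.5568 = 13.91 / 0.5568 = 24.9820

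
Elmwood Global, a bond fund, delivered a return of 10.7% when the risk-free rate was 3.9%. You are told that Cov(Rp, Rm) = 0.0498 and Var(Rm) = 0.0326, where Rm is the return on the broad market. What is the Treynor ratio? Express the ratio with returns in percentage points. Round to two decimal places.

β = Cov / Var = 0.0498 / 0.0326 = 1.5276
Treynor = (Rp − Rf) / β = (10.7% − 3.9%) / 1.5276 = 6.80 / 1.5276 = 4.4514

4.45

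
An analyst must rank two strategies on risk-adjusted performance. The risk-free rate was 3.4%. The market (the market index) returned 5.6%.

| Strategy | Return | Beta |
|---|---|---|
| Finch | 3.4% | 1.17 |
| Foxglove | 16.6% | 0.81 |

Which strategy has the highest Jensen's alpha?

Foxglove

Finch: α = 3.4% − [3.4% + 1.17 × (5.6% − 3.4%)] = -2.574
Foxglove: α = 16.6% − [3.4% + 0.81 × (5.6% − 3.4%)] = 11.418
Highest: Foxglove (11.418).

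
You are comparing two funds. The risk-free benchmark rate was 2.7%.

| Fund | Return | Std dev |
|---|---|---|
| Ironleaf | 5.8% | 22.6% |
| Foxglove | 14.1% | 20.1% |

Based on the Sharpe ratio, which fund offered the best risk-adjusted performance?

Ironleaf: Sharpe ratio = (5.8% − 2.7%) / 22.6% = 0.137
Foxglove: Sharpe ratio = (14.1% − 2.7%) / 20.1% = 0.567
Highest: Foxglove (0.567).

Foxglove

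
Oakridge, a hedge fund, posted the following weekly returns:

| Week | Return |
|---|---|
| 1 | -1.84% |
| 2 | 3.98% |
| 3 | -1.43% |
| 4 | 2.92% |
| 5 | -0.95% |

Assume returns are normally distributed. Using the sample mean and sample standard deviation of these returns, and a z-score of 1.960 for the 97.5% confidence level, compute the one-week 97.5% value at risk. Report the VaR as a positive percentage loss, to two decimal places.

μ = (-1.84 + 3.98 − 1.43 + 2.92 − 0.95) / 5 = 0.5360%
Σ(r − μ)² = (-1.84 − 0.5360)² + (3.98 − 0.5360)² + (-1.43 − 0.5360)² + … = 29.2633
σ = √[29.2633 / 4] = 2.7048%
VaR = −(μ − z·σ) = −(0.5360 − 1.960 × 2.7048) = −(-4.7654) = 4.7654%

4.77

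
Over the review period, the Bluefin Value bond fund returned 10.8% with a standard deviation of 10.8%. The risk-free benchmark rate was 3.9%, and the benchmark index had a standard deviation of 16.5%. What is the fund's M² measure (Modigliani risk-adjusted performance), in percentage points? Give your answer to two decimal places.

14.44

Sharpe = (Rp − Rf) / σp = (10.8% − 3.9%) / 10.8% = 0.6389
M² = Rf + Sharpe × σm = 3.9% + 0.6389 × 16.5% = 14.4419%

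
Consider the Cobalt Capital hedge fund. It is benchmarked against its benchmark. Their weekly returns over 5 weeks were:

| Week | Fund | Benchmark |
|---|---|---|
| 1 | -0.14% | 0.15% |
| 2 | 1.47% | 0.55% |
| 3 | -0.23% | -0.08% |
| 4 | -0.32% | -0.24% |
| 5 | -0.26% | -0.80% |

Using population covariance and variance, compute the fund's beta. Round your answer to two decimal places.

r̄p = 0.1040%,  r̄m = -0.0840%
Cov = Σ(rp − r̄p)(rm − r̄m) / 5 = 0.2269
Var(rm) = Σ(rm − r̄m)² / 5 = 0.1987
β = Cov / Var = 0.2269 / 0.1987 = 1.1419

1.14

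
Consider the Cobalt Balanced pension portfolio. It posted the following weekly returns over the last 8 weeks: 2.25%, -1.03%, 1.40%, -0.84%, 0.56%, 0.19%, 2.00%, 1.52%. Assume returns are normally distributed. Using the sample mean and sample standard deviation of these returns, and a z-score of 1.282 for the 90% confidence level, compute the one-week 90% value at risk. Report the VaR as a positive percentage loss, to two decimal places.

r̄ = (2.25 − 1.03 + 1.4 − 0.84 + 0.56 + 0.19 + 2 + 1.52) / 8 = 6.050 / 8 = 0.7563%
Sample σ = √[Σ(r − r̄)² / 7] = √[10.8738 / 7] = √1.5534 = 1.2464%
VaR = −(r̄ − z·σ) = −(0.7563 − 1.282 × 1.2464) = −(-0.8416) = 0.8416%

0.84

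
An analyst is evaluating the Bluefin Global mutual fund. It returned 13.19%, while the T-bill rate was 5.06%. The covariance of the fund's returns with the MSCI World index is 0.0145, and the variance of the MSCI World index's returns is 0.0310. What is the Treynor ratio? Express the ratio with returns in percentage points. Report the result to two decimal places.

17.38

β = Cov / Var = 0.0145 / 0.0310 = 0.4677
Treynor = (Rp − Rf) / β = (13.19% − 5.06%) / 0.4677 = 8.13 / 0.4677 = 17.3829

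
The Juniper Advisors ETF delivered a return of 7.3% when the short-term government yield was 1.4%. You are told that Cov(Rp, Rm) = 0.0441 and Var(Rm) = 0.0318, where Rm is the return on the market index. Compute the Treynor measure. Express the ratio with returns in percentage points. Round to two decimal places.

4.25

β = Cov / Var = 0.0441 / 0.0318 = 1.3868
Treynor = (Rp − Rf) / β = (7.3% − 1.4%) / 1.3868 = 5.90 / 1.3868 = 4.2544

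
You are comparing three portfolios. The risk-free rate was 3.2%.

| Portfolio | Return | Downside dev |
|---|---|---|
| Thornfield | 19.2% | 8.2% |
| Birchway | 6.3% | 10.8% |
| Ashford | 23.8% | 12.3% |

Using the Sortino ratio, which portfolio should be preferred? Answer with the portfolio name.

Thornfield

Thornfield: Sortino ratio = (19.2% − 3.2%) / 8.2% = 1.951
Birchway: Sortino ratio = (6.3% − 3.2%) / 10.8% = 0.287
Ashford: Sortino ratio = (23.8% − 3.2%) / 12.3% = 1.675
Highest: Thornfield (1.951).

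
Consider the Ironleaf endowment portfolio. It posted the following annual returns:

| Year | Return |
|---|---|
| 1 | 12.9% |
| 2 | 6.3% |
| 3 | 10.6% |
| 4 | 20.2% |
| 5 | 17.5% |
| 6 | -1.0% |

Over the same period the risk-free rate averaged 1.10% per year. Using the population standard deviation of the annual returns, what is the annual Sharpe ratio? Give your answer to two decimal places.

Mean return r̄ = 66.50 / 6 = 11.0833%
Σ(r − r̄)² = (12.9 − 11.0833)² + (6.3 − 11.0833)² + (10.6 − 11.0833)² + … = 296.7083
population σ = √(296.7083 / 6) = √49.4514 = 7.0322%
Sharpe = (r̄ − rf) / σ = (11.0833 − 1.1) / 7.0322 = 9.9833 / 7.0322 = 1.4197

1.42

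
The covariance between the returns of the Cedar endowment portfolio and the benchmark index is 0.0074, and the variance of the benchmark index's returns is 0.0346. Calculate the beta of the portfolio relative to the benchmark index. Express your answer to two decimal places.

0.21

β = Cov(Rp, Rm) / Var(Rm) = 0.0074 / 0.0346 = 0.2139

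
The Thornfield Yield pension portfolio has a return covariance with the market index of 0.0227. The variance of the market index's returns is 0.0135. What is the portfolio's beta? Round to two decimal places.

1.68

β = Cov(Rp, Rm) / Var(Rm) = 0.0227 / 0.0135 = 1.6815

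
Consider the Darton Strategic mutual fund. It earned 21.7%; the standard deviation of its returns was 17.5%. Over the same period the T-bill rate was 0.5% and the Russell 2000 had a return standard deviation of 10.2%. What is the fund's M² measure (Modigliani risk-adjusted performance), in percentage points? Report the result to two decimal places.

Sharpe = (Rp − Rf) / σp = (21.7% − 0.5%) / 17.5% = 1.2114
M² = Rf + Sharpe × σm = 0.5% + 1.2114 × 10.2% = 12.8563%

12.86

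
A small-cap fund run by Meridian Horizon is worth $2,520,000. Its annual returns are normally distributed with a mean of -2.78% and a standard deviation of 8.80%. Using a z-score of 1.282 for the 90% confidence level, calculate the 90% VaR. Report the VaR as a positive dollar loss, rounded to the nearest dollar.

$354,352

Return at the 90% tail: μ − z·σ = -2.78% − 1.282 × 8.80% = -2.78 − 11.2816 = -14.0616%
VaR = −(-14.0616%) × $2,520,000 = 14.0616% × $2,520,000 = $354,352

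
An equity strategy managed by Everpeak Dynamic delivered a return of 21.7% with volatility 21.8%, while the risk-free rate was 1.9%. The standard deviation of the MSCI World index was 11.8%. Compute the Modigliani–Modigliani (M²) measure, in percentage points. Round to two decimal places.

Sharpe = (Rp − Rf) / σp = (21.7% − 1.9%) / 21.8% = 0.9083
M² = Rf + Sharpe × σm = 1.9% + 0.9083 × 11.8% = 12.6179%

12.62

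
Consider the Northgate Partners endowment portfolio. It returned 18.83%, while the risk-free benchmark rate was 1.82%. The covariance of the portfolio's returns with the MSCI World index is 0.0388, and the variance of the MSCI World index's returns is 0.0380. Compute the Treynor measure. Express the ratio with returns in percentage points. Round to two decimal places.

β = Cov / Var = 0.0388 / 0.0380 = 1.0211
Treynor = (Rp − Rf) / β = (18.83% − 1.82%) / 1.0211 = 17.01 / 1.0211 = 16.6585

16.66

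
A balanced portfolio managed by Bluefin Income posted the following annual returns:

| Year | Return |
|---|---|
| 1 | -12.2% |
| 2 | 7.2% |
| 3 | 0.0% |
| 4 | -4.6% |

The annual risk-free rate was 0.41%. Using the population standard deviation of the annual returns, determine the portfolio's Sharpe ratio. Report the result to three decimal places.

r̄ = (-12.2 + 7.2 + 0 − 4.6) / 4 = -2.4000%
Population std dev = √[198.8000 / 4] = 7.0498%
Sharpe = (r̄ − rf) / σ = (-2.4000 − 0.41) / 7.0498 = -2.8100 / 7.0498 = -0.3986

-0.399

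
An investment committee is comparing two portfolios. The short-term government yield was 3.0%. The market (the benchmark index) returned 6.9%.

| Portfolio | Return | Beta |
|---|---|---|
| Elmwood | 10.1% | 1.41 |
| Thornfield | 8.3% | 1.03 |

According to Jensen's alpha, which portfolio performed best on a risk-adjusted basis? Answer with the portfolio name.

Elmwood: α = 10.1% − [3.0% + 1.41 × (6.9% − 3.0%)] = 1.601
Thornfield: α = 8.3% − [3.0% + 1.03 × (6.9% − 3.0%)] = 1.283
Highest: Elmwood (1.601).

Elmwood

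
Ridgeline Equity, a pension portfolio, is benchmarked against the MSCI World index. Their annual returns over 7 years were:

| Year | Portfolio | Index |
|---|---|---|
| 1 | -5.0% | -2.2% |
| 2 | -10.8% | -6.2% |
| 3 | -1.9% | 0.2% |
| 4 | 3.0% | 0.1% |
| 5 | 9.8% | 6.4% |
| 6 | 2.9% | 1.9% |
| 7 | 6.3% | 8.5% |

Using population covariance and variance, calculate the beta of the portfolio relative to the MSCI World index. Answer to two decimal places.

r̄p = 0.6143%,  r̄m = 1.2429%
Cov = Σ(rp − r̄p)(rm − r̄m) / 7 = 27.7594
Var(rm) = Σ(rm − r̄m)² / 7 = 21.3339
β = Cov / Var = 27.7594 / 21.3339 = 1.3012

1.30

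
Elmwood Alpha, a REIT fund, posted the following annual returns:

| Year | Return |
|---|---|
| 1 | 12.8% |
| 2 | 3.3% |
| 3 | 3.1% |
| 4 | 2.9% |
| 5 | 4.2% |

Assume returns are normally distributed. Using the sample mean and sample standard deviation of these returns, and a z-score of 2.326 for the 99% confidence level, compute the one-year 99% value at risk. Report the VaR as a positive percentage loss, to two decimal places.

4.61

r̄ = (12.8 + 3.3 + 3.1 + 2.9 + 4.2) / 5 = 26.30 / 5 = 5.2600%
Σ(r − r̄)² = (12.8 − 5.2600)² + (3.3 − 5.2600)² + … = 72.0520
σ = √[72.0520 / 4] = 4.2442%
VaR = −(r̄ − z·σ) = −(5.2600 − 2.326 × 4.2442) = −(-4.6120) = 4.6120%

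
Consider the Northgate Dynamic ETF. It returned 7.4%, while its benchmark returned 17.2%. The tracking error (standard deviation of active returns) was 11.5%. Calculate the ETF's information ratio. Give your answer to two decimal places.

-0.85

IR = (Rp − Rb) / TE = (7.4% − 17.2%) / 11.5% = -9.80% / 11.5% = -0.8522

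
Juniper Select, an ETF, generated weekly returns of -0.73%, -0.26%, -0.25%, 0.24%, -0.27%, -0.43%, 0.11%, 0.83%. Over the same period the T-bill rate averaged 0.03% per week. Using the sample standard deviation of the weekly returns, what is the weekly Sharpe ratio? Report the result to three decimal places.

μ = (-0.73 − 0.26 − 0.25 + 0.24 − 0.27 − 0.43 + 0.11 + 0.83) / 8 = -0.0950%
Sample σ = √[Σ(r − μ)² / 7] = √[1.6072 / 7] = √0.2296 = 0.4792%
Sharpe = (μ − rf) / σ = (-0.0950 − 0.03) / 0.4792 = -0.1250 / 0.4792 = -0.2609

-0.261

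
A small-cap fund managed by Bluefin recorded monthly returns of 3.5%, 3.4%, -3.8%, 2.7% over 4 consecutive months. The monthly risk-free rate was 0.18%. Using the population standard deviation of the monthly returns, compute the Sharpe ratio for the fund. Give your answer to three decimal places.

0.417

r̄ = (3.5 + 3.4 − 3.8 + 2.7) / 4 = 5.80 / 4 = 1.4500%
Population σ = √[Σ(r − r̄)² / 4] = √[37.1300 / 4] = √9.2825 = 3.0467%
Sharpe = (r̄ − rf) / σ = (1.4500 − 0.18) / 3.0467 = 1.2700 / 3.0467 = 0.4168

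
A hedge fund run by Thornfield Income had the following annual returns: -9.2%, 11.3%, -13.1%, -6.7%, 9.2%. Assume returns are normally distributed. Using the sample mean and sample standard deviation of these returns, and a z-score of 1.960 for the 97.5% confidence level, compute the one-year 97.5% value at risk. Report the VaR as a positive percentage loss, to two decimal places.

23.59

r̄ = (-9.2 + 11.3 − 13.1 − 6.7 + 9.2) / 5 = -1.7000%
Σ(r − r̄)² = (-9.2 − (-1.7000))² + (11.3 − (-1.7000))² + (-13.1 − (-1.7000))² + … = 499.0200
sample σ = √(499.0200 / 4) = √124.7550 = 11.1694%
VaR = −(r̄ − z·σ) = −(-1.7000 − 1.960 × 11.1694) = −(-23.5920) = 23.5920%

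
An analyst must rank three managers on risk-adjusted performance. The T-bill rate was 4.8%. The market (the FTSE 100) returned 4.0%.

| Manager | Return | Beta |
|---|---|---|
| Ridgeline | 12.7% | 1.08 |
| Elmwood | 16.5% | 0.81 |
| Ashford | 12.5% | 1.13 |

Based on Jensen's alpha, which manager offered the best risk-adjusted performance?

Ridgeline: α = 12.7% − [4.8% + 1.08 × (4.0% − 4.8%)] = 8.764
Elmwood: α = 16.5% − [4.8% + 0.81 × (4.0% − 4.8%)] = 12.348
Ashford: α = 12.5% − [4.8% + 1.13 × (4.0% − 4.8%)] = 8.604
Highest: Elmwood (12.348).

Elmwood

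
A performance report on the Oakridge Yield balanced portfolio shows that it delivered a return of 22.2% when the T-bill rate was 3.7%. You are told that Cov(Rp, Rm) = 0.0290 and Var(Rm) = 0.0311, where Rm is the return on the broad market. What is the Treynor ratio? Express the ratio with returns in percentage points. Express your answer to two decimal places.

19.84

β = Cov / Var = 0.0290 / 0.0311 = 0.9325
Treynor = (Rp − Rf) / β = (22.2% − 3.7%) / 0.9325 = 18.50 / 0.9325 = 19.8391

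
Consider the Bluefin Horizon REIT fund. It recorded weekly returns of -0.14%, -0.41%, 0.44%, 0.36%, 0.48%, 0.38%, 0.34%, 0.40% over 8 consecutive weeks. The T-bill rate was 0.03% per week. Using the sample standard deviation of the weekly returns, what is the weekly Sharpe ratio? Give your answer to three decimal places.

0.622

Mean return r̄ = 1.850 / 8 = 0.2313%
Sample std dev = √[0.7335 / 7] = 0.3237%
Sharpe = (r̄ − rf) / σ = (0.2313 − 0.03) / 0.3237 = 0.2013 / 0.3237 = 0.6219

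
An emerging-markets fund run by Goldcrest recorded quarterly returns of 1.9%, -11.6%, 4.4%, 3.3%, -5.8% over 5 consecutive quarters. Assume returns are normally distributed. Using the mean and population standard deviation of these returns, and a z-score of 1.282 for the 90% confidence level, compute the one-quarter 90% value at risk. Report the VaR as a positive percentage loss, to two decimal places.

r̄ = (1.9 − 11.6 + 4.4 + 3.3 − 5.8) / 5 = -7.80 / 5 = -1.5600%
Population σ = √[Σ(r − r̄)² / 5] = √[189.8920 / 5] = √37.9784 = 6.1627%
VaR = −(r̄ − z·σ) = −(-1.5600 − 1.282 × 6.1627) = −(-9.4606) = 9.4606%

9.46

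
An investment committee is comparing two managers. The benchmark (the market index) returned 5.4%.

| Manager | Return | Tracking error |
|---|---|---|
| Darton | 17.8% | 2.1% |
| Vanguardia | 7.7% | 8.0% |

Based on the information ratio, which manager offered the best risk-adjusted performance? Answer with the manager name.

Darton

Darton: IR = (17.8% − 5.4%) / 2.1% = 5.905
Vanguardia: IR = (7.7% − 5.4%) / 8.0% = 0.288
Highest: Darton (5.905).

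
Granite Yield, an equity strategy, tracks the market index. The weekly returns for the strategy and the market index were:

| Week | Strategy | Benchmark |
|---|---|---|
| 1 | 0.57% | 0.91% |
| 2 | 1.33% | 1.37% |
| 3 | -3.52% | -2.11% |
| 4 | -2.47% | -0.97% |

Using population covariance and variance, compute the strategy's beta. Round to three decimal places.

r̄p = -1.0225%,  r̄m = -0.2000%
Cov = Σ(rp − r̄p)(rm − r̄m) / 4 = 2.8365
Var(rm) = Σ(rm − r̄m)² / 4 = 1.9845
β = Cov / Var = 2.8365 / 1.9845 = 1.4293

1.429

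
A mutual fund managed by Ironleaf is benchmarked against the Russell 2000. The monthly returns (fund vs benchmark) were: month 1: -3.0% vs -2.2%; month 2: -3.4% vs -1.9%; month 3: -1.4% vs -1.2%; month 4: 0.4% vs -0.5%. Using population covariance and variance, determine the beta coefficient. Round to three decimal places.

2.202

r̄p = -1.8500%,  r̄m = -1.4500%
Cov = Σ(rp − r̄p)(rm − r̄m) / 4 = 0.9525
Var(rm) = Σ(rm − r̄m)² / 4 = 0.4325
β = Cov / Var = 0.9525 / 0.4325 = 2.2023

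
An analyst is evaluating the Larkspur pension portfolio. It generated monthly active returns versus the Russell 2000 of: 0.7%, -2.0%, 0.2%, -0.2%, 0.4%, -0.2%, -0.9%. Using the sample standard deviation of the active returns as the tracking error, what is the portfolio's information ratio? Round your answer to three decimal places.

μ = (0.7 − 2 + 0.2 − 0.2 + 0.4 − 0.2 − 0.9) / 7 = -0.2857%
Σ(r − μ)² = 5.0086; sample σ = √(5.0086/6) = 0.9137%
IR = μ / tracking error = -0.2857 / 0.9137 = -0.3127

-0.313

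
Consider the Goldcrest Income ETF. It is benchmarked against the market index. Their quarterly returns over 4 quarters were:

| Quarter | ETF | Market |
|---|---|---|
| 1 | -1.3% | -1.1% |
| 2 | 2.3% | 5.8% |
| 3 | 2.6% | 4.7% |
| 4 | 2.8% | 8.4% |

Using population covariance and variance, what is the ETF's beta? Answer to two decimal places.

r̄p = 1.6000%,  r̄m = 4.4500%
Cov = Σ(rp − r̄p)(rm − r̄m) / 4 = 5.5075
Var(rm) = Σ(rm − r̄m)² / 4 = 12.0725
β = Cov / Var = 5.5075 / 12.0725 = 0.4562

0.46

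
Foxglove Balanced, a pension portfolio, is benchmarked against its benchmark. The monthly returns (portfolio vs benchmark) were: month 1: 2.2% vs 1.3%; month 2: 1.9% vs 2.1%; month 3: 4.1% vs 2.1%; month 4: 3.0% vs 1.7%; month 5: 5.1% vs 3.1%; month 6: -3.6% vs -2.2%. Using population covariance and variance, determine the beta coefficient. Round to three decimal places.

r̄p = 2.1167%,  r̄m = 1.3500%
Cov = Σ(rp − r̄p)(rm − r̄m) / 6 = 4.5242
Var(rm) = Σ(rm − r̄m)² / 6 = 2.8192
β = Cov / Var = 4.5242 / 2.8192 = 1.6048

1.605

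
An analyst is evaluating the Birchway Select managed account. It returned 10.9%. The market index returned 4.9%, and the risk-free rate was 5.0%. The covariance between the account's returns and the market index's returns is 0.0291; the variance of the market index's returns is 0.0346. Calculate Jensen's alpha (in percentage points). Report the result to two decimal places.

5.98

β = Cov / Var = 0.0291 / 0.0346 = 0.8410
E[R] = Rf + β(Rm − Rf) = 5.0% + 0.8410 × (4.9% − 5.0%) = 4.9159%
α = Rp − E[R] = 10.9% − 4.9159% = 5.9841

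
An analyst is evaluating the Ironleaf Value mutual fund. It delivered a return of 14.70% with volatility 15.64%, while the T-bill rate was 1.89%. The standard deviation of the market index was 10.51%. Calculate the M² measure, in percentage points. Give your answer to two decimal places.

10.50

Sharpe = (Rp − Rf) / σp = (14.70% − 1.89%) / 15.64% = 0.8191
M² = Rf + Sharpe × σm = 1.89% + 0.8191 × 10.51% = 10.4987%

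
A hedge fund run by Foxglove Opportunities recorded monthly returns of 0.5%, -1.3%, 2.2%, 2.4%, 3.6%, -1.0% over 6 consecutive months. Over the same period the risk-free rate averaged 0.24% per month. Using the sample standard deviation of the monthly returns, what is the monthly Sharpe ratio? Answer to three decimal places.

Mean return r̄ = 6.40 / 6 = 1.0667%
Σ(r − r̄)² = (0.5 − 1.0667)² + (-1.3 − 1.0667)² + … = 19.6733
sample σ = √(19.6733 / 5) = √3.9347 = 1.9836%
Sharpe = (r̄ − rf) / σ = (1.0667 − 0.24) / 1.9836 = 0.8267 / 1.9836 = 0.4168

0.417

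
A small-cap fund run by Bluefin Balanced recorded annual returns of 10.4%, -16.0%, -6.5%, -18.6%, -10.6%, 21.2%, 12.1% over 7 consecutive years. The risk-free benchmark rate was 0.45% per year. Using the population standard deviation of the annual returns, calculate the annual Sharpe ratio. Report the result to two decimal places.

Mean return r̄ = -8.00 / 7 = -1.1429%
Σ(r − r̄)² = 1451.4371; population σ = √(1451.4371/7) = 14.3996%
Sharpe = (r̄ − rf) / σ = (-1.1429 − 0.45) / 14.3996 = -1.5929 / 14.3996 = -0.1106

-0.11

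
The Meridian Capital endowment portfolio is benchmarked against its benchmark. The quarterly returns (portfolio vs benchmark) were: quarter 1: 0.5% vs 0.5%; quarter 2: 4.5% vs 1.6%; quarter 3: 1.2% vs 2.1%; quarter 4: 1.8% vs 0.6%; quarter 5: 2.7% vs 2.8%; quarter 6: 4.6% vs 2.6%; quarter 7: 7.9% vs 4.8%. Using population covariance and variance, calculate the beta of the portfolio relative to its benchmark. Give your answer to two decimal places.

1.44

r̄p = 3.3143%,  r̄m = 2.1429%
Cov = Σ(rp − r̄p)(rm − r̄m) / 7 = 2.6822
Var(rm) = Σ(rm − r̄m)² / 7 = 1.8682
β = Cov / Var = 2.6822 / 1.8682 = 1.4357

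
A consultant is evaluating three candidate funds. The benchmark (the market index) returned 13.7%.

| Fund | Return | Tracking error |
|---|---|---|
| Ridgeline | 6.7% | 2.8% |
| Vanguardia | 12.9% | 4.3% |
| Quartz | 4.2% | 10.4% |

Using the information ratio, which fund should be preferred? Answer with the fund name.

Vanguardia

Ridgeline: IR = (6.7% − 13.7%) / 2.8% = -2.500
Vanguardia: IR = (12.9% − 13.7%) / 4.3% = -0.186
Quartz: IR = (4.2% − 13.7%) / 10.4% = -0.913
Highest: Vanguardia (-0.186).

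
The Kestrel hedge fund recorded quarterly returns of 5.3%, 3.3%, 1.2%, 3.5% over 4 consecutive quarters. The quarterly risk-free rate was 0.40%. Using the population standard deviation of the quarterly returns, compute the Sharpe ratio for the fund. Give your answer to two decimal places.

2.01

r̄ = (5.3 + 3.3 + 1.2 + 3.5) / 4 = 13.30 / 4 = 3.3250%
Population σ = √[Σ(r − r̄)² / 4] = √[8.4475 / 4] = √2.1119 = 1.4532%
Sharpe = (r̄ − rf) / σ = (3.3250 − 0.4) / 1.4532 = 2.9250 / 1.4532 = 2.0128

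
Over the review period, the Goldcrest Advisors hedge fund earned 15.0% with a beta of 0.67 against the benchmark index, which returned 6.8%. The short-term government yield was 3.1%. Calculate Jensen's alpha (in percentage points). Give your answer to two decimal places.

9.42

CAPM expected return = Rf + β(Rm − Rf) = 3.1% + 0.67 × (6.8% − 3.1%) = 3.1 + 0.67 × 3.70 = 5.5790%
Jensen's α = Rp − E[R] = 15.0% − 5.5790% = 9.4210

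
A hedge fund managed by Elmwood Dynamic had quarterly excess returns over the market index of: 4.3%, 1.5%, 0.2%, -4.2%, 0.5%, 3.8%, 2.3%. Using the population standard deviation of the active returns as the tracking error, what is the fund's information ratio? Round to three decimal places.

μ = (4.3 + 1.5 + 0.2 − 4.2 + 0.5 + 3.8 + 2.3) / 7 = 1.2000%
Σ(r − μ)² = 48.3200; population σ = √(48.3200/7) = 2.6273%
IR = μ / tracking error = 1.2000 / 2.6273 = 0.4567

0.457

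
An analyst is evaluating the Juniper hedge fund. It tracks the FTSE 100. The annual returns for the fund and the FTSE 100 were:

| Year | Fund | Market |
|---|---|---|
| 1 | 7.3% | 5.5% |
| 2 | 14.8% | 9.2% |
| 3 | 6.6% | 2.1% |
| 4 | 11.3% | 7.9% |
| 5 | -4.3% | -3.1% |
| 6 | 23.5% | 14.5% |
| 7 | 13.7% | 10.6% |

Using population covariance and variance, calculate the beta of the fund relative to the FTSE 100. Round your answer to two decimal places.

r̄p = 10.4143%,  r̄m = 6.6714%
Cov = Σ(rp − r̄p)(rm − r̄m) / 7 = 41.7704
Var(rm) = Σ(rm − r̄m)² / 7 = 28.9106
β = Cov / Var = 41.7704 / 28.9106 = 1.4448

1.44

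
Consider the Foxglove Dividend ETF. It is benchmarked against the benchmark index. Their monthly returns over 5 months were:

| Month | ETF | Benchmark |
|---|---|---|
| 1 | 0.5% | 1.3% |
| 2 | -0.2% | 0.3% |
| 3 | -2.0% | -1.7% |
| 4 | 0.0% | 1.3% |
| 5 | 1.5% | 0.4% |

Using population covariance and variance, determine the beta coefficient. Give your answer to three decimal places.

r̄p = -0.0400%,  r̄m = 0.3200%
Cov = Σ(rp − r̄p)(rm − r̄m) / 5 = 0.9308
Var(rm) = Σ(rm − r̄m)² / 5 = 1.2016
β = Cov / Var = 0.9308 / 1.2016 = 0.7746

0.775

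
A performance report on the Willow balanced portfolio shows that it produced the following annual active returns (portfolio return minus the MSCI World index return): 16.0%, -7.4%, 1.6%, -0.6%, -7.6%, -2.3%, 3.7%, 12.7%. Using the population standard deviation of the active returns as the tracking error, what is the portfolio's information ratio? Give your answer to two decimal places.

0.25

μ = (16 − 7.4 + 1.6 − 0.6 − 7.6 − 2.3 + 3.7 + 12.7) / 8 = 16.10 / 8 = 2.0125%
Σ(r − μ)² = (16 − 2.0125)² + (-7.4 − 2.0125)² + … = 519.3088
σ = √[519.3088 / 8] = 8.0569%
IR = μ / tracking error = 2.0125 / 8.0569 = 0.2498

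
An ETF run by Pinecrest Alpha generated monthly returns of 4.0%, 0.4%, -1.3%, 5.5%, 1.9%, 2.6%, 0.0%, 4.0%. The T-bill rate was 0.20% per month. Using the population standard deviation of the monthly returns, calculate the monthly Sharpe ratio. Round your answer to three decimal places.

0.890

Mean return r̄ = 17.10 / 8 = 2.1375%
Σ(r − r̄)² = (4 − 2.1375)² + (0.4 − 2.1375)² + … = 37.9188
population σ = √(37.9188 / 8) = √4.7399 = 2.1771%
Sharpe = (r̄ − rf) / σ = (2.1375 − 0.2) / 2.1771 = 1.9375 / 2.1771 = 0.8899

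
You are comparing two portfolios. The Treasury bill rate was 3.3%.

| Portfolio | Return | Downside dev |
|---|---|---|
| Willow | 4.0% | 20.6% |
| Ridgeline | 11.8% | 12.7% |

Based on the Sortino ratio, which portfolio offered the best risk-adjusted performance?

Ridgeline

Willow: Sortino ratio = (4.0% − 3.3%) / 20.6% = 0.034
Ridgeline: Sortino ratio = (11.8% − 3.3%) / 12.7% = 0.669
Highest: Ridgeline (0.669).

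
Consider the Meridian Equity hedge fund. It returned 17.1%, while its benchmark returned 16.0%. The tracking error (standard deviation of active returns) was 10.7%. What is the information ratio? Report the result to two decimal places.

0.10

IR = (Rp − Rb) / TE = (17.1% − 16.0%) / 10.7% = 1.10% / 10.7% = 0.1028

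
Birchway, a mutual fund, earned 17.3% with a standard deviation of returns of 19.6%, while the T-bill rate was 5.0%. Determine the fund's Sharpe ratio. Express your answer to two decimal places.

0.63

Sharpe = (Rp − Rf) / σp = (17.3% − 5.0%) / 19.6% = 12.30% / 19.6% = 0.6276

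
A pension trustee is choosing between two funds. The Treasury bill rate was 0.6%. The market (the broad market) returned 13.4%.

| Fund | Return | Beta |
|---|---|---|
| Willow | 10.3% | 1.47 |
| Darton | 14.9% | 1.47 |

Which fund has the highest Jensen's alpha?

Willow: α = 10.3% − [0.6% + 1.47 × (13.4% − 0.6%)] = -9.116
Darton: α = 14.9% − [0.6% + 1.47 × (13.4% − 0.6%)] = -4.516
Highest: Darton (-4.516).

Darton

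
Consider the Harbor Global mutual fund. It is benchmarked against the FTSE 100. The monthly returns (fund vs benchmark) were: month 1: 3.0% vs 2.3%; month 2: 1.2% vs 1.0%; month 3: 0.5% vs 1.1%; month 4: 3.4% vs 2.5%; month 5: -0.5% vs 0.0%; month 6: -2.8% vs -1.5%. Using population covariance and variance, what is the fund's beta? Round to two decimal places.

1.53

r̄p = 0.8000%,  r̄m = 0.9000%
Cov = Σ(rp − r̄p)(rm − r̄m) / 6 = 2.8383
Var(rm) = Σ(rm − r̄m)² / 6 = 1.8567
β = Cov / Var = 2.8383 / 1.8567 = 1.5287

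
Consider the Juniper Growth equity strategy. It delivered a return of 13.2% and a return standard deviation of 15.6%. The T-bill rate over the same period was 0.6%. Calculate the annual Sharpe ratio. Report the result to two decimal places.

Sharpe = (Rp − Rf) / σp = (13.2% − 0.6%) / 15.6% = 12.60% / 15.6% = 0.8077

0.81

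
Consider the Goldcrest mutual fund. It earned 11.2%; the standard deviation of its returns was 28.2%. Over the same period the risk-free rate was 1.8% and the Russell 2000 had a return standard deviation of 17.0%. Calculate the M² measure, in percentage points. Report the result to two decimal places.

Sharpe = (Rp − Rf) / σp = (11.2% − 1.8%) / 28.2% = 0.3333
M² = Rf + Sharpe × σm = 1.8% + 0.3333 × 17.0% = 7.4661%

7.47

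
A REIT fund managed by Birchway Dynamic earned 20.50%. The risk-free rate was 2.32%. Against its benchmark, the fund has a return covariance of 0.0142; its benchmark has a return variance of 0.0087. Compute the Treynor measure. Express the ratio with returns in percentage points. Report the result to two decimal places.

11.14

β = Cov / Var = 0.0142 / 0.0087 = 1.6322
Treynor = (Rp − Rf) / β = (20.50% − 2.32%) / 1.6322 = 18.18 / 1.6322 = 11.1383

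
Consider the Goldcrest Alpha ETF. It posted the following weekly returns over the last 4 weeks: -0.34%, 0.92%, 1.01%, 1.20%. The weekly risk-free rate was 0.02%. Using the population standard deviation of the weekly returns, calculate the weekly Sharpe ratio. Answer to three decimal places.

r̄ = (-0.34 + 0.92 + 1.01 + 1.2) / 4 = 0.6975%
Σ(r − r̄)² = 1.4761; population σ = √(1.4761/4) = 0.6075%
Sharpe = (r̄ − rf) / σ = (0.6975 − 0.02) / 0.6075 = 0.6775 / 0.6075 = 1.1152

1.115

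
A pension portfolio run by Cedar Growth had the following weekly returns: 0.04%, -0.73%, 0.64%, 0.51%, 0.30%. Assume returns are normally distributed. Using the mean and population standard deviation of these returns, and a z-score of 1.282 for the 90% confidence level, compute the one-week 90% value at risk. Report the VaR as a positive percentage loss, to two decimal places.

0.47

r̄ = (0.04 − 0.73 + 0.64 + 0.51 + 0.3) / 5 = 0.1520%
Σ(r − r̄)² = 1.1787; population σ = √(1.1787/5) = 0.4855%
VaR = −(r̄ − z·σ) = −(0.1520 − 1.282 × 0.4855) = −(-0.4704) = 0.4704%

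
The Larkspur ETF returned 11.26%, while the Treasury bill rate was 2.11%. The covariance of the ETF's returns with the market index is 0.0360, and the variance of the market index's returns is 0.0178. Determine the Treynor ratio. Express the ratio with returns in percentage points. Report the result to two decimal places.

β = Cov / Var = 0.0360 / 0.0178 = 2.0225
Treynor = (Rp − Rf) / β = (11.26% − 2.11%) / 2.0225 = 9.15 / 2.0225 = 4.5241

4.52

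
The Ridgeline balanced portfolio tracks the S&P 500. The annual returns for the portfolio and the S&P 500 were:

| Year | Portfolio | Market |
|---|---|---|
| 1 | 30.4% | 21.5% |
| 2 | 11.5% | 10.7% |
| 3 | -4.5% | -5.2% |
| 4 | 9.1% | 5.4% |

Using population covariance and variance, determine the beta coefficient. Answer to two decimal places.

r̄p = 11.6250%,  r̄m = 8.1000%
Cov = Σ(rp − r̄p)(rm − r̄m) / 4 = 118.1350
Var(rm) = Σ(rm − r̄m)² / 4 = 92.6250
β = Cov / Var = 118.1350 / 92.6250 = 1.2754

1.28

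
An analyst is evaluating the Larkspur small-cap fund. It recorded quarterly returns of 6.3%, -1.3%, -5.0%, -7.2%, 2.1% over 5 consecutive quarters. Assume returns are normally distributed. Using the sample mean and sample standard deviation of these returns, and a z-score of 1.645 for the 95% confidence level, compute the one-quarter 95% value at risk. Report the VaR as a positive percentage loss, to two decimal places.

9.93

r̄ = (6.3 − 1.3 − 5 − 7.2 + 2.1) / 5 = -1.0200%
Sample σ = √[Σ(r − r̄)² / 4] = √[117.4280 / 4] = √29.3570 = 5.4182%
VaR = −(r̄ − z·σ) = −(-1.0200 − 1.645 × 5.4182) = −(-9.9329) = 9.9329%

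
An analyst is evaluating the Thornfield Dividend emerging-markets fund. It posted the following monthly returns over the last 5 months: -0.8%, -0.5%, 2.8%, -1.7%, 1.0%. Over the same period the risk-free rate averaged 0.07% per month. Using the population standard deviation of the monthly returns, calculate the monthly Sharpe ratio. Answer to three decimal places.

μ = (-0.8 − 0.5 + 2.8 − 1.7 + 1) / 5 = 0.1600%
Σ(r − μ)² = (-0.8 − 0.1600)² + (-0.5 − 0.1600)² + (2.8 − 0.1600)² + … = 12.4920
σ = √[12.4920 / 5] = 1.5806%
Sharpe = (μ − rf) / σ = (0.1600 − 0.07) / 1.5806 = 0.0900 / 1.5806 = 0.0569

0.057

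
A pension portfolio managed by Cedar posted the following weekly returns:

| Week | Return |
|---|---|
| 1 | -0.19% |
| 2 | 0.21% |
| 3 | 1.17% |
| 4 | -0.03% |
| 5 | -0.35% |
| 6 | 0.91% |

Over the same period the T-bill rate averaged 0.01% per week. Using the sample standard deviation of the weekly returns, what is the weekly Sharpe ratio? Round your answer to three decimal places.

0.448

Mean return r̄ = 1.720 / 6 = 0.2867%
Σ(r − r̄)² = (-0.19 − 0.2867)² + (0.21 − 0.2867)² + … = 1.9075
σ = √[1.9075 / 5] = 0.6177%
Sharpe = (r̄ − rf) / σ = (0.2867 − 0.01) / 0.6177 = 0.2767 / 0.6177 = 0.4480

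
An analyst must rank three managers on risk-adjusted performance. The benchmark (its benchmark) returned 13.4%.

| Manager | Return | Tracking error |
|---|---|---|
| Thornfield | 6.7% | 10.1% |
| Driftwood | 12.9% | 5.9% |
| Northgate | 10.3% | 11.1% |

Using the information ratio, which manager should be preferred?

Driftwood

Thornfield: IR = (6.7% − 13.4%) / 10.1% = -0.663
Driftwood: IR = (12.9% − 13.4%) / 5.9% = -0.085
Northgate: IR = (10.3% − 13.4%) / 11.1% = -0.279
Highest: Driftwood (-0.085).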